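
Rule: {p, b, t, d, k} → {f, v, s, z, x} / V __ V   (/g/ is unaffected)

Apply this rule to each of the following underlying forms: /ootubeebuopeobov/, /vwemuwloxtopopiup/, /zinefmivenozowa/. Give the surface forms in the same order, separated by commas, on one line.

oosuveevuofeovov, vwemuwloxtofofiup, zinefmivenozowa

/ootubeebuopeobov/: /t/ is a stop between vowels /o/ and /u/, so it spirantizes to the fricative [s]. /b/ is a stop between vowels /u/ and /e/, so it spirantizes to the fricative [v]. /b/ is a stop between vowels /e/ and /u/, so it spirantizes to the fricative [v]. /p/ is a stop between vowels /o/ and /e/, so it spirantizes to the fricative [f]. /b/ is a stop between vowels /o/ and /o/, so it spirantizes to the fricative [v]. → [oosuveevuofeovov].
/vwemuwloxtopopiup/: /p/ is a stop between vowels /o/ and /o/, so it spirantizes to the fricative [f]. /p/ is a stop between vowels /o/ and /i/, so it spirantizes to the fricative [f]. → [vwemuwloxtofofiup].
/zinefmivenozowa/: the rule's environment is not met; surfaces unchanged as [zinefmivenozowa].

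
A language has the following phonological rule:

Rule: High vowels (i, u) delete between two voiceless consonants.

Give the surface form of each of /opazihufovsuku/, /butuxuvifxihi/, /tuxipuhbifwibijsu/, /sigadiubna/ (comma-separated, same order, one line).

/opazihufovsuku/: /u/ is a high vowel flanked by voiceless consonants /h/ and /f/, so it deletes. /u/ is a high vowel flanked by voiceless consonants /s/ and /k/, so it deletes. → [opazihfovsku].
/butuxuvifxihi/: /u/ is a high vowel flanked by voiceless consonants /t/ and /x/, so it deletes. /i/ is a high vowel flanked by voiceless consonants /x/ and /h/, so it deletes. → [butxuvifxhi].
/tuxipuhbifwibijsu/: /u/ is a high vowel flanked by voiceless consonants /t/ and /x/, so it deletes. /i/ is a high vowel flanked by voiceless consonants /x/ and /p/, so it deletes. /u/ is a high vowel flanked by voiceless consonants /p/ and /h/, so it deletes. → [txphbifwibijsu].
/sigadiubna/: the rule's environment is not met; surfaces unchanged as [sigadiubna].

opazihfovsku, butxuvifxhi, txphbifwibijsu, sigadiubna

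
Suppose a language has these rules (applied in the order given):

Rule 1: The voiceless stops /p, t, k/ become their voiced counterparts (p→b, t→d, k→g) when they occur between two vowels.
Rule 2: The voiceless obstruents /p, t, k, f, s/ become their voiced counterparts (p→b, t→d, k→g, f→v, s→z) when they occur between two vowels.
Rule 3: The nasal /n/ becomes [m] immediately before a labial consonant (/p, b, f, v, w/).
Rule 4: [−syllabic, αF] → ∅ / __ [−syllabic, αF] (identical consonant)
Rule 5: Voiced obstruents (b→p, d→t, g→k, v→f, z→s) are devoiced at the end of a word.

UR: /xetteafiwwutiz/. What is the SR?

xeteaviwudis

Rule 1 (intervocalic voicing): /t/ is a voiceless stop between vowels /u/ and /i/, so it voices to [d]. /xetteafiwwutiz/ → xetteafiwwudiz.
Rule 2 (intervocalic voicing): /f/ is a voiceless obstruent between vowels /a/ and /i/, so it voices to [v]. /xetteafiwwudiz/ → xetteaviwwudiz.
Rule 3 (nasal place assimilation): no segment meets the environment; /xetteaviwwudiz/ is unchanged.
Rule 4 (degemination): /tt/ is a geminate; the first /t/ deletes. /ww/ is a geminate; the first /w/ deletes. /xetteaviwwudiz/ → xeteaviwudiz.
Rule 5 (final devoicing): /z/ is a voiced obstruent in word-final position, so it devoices to [s]. /xeteaviwudiz/ → xeteaviwudis.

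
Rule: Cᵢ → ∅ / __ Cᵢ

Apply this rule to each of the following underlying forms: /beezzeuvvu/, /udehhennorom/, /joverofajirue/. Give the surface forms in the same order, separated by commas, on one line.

beezeuvu, udehenorom, joverofajirue

/beezzeuvvu/: /zz/ is a geminate; the first /z/ deletes. /vv/ is a geminate; the first /v/ deletes. → [beezeuvu].
/udehhennorom/: /hh/ is a geminate; the first /h/ deletes. /nn/ is a geminate; the first /n/ deletes. → [udehenorom].
/joverofajirue/: the rule's environment is not met; surfaces unchanged as [joverofajirue].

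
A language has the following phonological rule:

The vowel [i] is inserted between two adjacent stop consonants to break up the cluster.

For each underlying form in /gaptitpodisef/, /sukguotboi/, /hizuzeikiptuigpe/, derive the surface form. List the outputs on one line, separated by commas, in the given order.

/gaptitpodisef/: /p/ and /t/ form a stop–stop cluster, so [i] is inserted between them. /t/ and /p/ form a stop–stop cluster, so [i] is inserted between them. → [gapititipodisef].
/sukguotboi/: /k/ and /g/ form a stop–stop cluster, so [i] is inserted between them. /t/ and /b/ form a stop–stop cluster, so [i] is inserted between them. → [sukiguotiboi].
/hizuzeikiptuigpe/: /p/ and /t/ form a stop–stop cluster, so [i] is inserted between them. /g/ and /p/ form a stop–stop cluster, so [i] is inserted between them. → [hizuzeikipituigipe].

gapititipodisef, sukiguotiboi, hizuzeikipituigipe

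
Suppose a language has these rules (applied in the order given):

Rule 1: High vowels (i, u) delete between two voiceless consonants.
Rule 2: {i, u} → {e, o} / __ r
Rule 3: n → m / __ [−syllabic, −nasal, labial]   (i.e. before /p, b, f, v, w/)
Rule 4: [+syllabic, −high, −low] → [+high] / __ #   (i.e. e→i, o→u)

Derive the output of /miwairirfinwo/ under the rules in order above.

miwaererfimwu

Rule 1 (high vowel syncope): no segment meets the environment; /miwairirfinwo/ is unchanged.
Rule 2 (pre-rhotic lowering): /i/ is a high vowel immediately before /r/, so it lowers to [e]. /i/ is a high vowel immediately before /r/, so it lowers to [e]. /miwairirfinwo/ → miwaererfinwo.
Rule 3 (nasal place assimilation): /n/ precedes the labial consonant /w/, so it assimilates in place to [m]. /miwaererfinwo/ → miwaererfimwo.
Rule 4 (final vowel raising): /o/ is a mid vowel in word-final position, so it raises to [u]. /miwaererfimwo/ → miwaererfimwu.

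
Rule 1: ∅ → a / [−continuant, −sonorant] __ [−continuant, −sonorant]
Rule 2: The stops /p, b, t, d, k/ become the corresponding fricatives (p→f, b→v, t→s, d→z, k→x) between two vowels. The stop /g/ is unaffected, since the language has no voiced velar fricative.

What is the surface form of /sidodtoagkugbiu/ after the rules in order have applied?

Rule 1 (stop-cluster a-epenthesis): /d/ and /t/ form a stop–stop cluster, so [a] is inserted between them. /g/ and /k/ form a stop–stop cluster, so [a] is inserted between them. /g/ and /b/ form a stop–stop cluster, so [a] is inserted between them. /sidodtoagkugbiu/ → sidodatoagakugabiu.
Rule 2 (intervocalic spirantization): /d/ is a stop between vowels /i/ and /o/, so it spirantizes to the fricative [z]. /d/ is a stop between vowels /o/ and /a/, so it spirantizes to the fricative [z]. /t/ is a stop between vowels /a/ and /o/, so it spirantizes to the fricative [s]. /k/ is a stop between vowels /a/ and /u/, so it spirantizes to the fricative [x]. /b/ is a stop between vowels /a/ and /i/, so it spirantizes to the fricative [v]. /sidodatoagakugabiu/ → sizozasoagaxugaviu.

sizozasoagaxugaviu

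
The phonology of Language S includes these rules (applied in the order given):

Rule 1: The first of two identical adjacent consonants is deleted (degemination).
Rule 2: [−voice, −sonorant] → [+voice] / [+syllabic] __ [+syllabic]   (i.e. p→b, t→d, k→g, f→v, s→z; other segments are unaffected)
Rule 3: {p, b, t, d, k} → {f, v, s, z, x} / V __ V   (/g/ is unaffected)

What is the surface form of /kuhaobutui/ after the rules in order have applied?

kuhaovuzui

Rule 1 (degemination): no segment meets the environment; /kuhaobutui/ is unchanged.
Rule 2 (intervocalic voicing): /t/ is a voiceless obstruent between vowels /u/ and /u/, so it voices to [d]. /kuhaobutui/ → kuhaobudui.
Rule 3 (intervocalic spirantization): /b/ is a stop between vowels /o/ and /u/, so it spirantizes to the fricative [v]. /d/ is a stop between vowels /u/ and /u/, so it spirantizes to the fricative [z]. /kuhaobudui/ → kuhaovuzui.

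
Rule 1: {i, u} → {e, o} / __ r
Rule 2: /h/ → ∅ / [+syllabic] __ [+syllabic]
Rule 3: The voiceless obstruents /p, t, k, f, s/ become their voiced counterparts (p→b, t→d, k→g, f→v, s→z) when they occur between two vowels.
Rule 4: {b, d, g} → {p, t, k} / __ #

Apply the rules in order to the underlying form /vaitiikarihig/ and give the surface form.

vaidiigariik

Rule 1 (pre-rhotic lowering): no segment meets the environment; /vaitiikarihig/ is unchanged.
Rule 2 (intervocalic h-deletion): /h/ occurs between vowels /i/ and /i/, so it deletes. /vaitiikarihig/ → vaitiikariig.
Rule 3 (intervocalic voicing): /t/ is a voiceless obstruent between vowels /i/ and /i/, so it voices to [d]. /k/ is a voiceless obstruent between vowels /i/ and /a/, so it voices to [g]. /vaitiikariig/ → vaidiigariig.
Rule 4 (final devoicing): /g/ is a voiced stop in word-final position, so it devoices to [k]. /vaidiigariig/ → vaidiigariik.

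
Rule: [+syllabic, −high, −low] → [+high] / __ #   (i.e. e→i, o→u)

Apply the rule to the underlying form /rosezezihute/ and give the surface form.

/e/ is a mid vowel in word-final position, so it raises to [i].
Surface form: [rosezezihuti].

rosezezihuti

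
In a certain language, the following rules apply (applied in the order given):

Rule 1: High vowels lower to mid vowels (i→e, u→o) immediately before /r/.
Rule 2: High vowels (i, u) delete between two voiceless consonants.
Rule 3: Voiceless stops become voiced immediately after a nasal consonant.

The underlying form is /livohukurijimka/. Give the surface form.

livohkorijimga

Rule 1 (pre-rhotic lowering): /u/ is a high vowel immediately before /r/, so it lowers to [o]. /livohukurijimka/ → livohukorijimka.
Rule 2 (high vowel syncope): /u/ is a high vowel flanked by voiceless consonants /h/ and /k/, so it deletes. /livohukorijimka/ → livohkorijimka.
Rule 3 (post-nasal voicing): /k/ is a voiceless stop immediately after the nasal /m/, so it voices to [g]. /livohkorijimka/ → livohkorijimga.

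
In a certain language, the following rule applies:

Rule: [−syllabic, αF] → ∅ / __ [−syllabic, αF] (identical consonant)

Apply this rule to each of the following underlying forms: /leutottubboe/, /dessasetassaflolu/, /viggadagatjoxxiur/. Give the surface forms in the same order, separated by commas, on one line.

leutotuboe, desasetasaflolu, vigadagatjoxiur

/leutottubboe/: /tt/ is a geminate; the first /t/ deletes. /bb/ is a geminate; the first /b/ deletes. → [leutotuboe].
/dessasetassaflolu/: /ss/ is a geminate; the first /s/ deletes. /ss/ is a geminate; the first /s/ deletes. → [desasetasaflolu].
/viggadagatjoxxiur/: /gg/ is a geminate; the first /g/ deletes. /xx/ is a geminate; the first /x/ deletes. → [vigadagatjoxiur].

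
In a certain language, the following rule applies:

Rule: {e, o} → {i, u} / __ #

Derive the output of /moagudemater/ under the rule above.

No segment of /moagudemater/ meets the structural description of the rule, so the form surfaces unchanged.

moagudemater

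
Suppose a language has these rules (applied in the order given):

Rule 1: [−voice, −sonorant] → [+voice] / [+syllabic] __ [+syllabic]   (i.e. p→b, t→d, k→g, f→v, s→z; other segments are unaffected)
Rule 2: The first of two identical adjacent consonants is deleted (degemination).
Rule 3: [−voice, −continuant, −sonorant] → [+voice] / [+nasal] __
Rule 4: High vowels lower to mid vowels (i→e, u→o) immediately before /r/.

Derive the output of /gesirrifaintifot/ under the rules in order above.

Rule 1 (intervocalic voicing): /s/ is a voiceless obstruent between vowels /e/ and /i/, so it voices to [z]. /f/ is a voiceless obstruent between vowels /i/ and /a/, so it voices to [v]. /f/ is a voiceless obstruent between vowels /i/ and /o/, so it voices to [v]. /gesirrifaintifot/ → gezirrivaintivot.
Rule 2 (degemination): /rr/ is a geminate; the first /r/ deletes. /gezirrivaintivot/ → gezirivaintivot.
Rule 3 (post-nasal voicing): /t/ is a voiceless stop immediately after the nasal /n/, so it voices to [d]. /gezirivaintivot/ → gezirivaindivot.
Rule 4 (pre-rhotic lowering): /i/ is a high vowel immediately before /r/, so it lowers to [e]. /gezirivaindivot/ → gezerivaindivot.

gezerivaindivot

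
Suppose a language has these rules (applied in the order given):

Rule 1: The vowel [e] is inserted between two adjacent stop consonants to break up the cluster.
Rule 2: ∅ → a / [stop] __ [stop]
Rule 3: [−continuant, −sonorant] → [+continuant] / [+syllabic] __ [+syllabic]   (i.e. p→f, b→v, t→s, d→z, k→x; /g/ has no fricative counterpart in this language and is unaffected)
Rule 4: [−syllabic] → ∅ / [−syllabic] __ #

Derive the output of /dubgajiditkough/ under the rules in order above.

Rule 1 (stop-cluster e-epenthesis): /b/ and /g/ form a stop–stop cluster, so [e] is inserted between them. /t/ and /k/ form a stop–stop cluster, so [e] is inserted between them. /dubgajiditkough/ → dubegajiditekough.
Rule 2 (stop-cluster a-epenthesis): no segment meets the environment; /dubegajiditekough/ is unchanged.
Rule 3 (intervocalic spirantization): /b/ is a stop between vowels /u/ and /e/, so it spirantizes to the fricative [v]. /d/ is a stop between vowels /i/ and /i/, so it spirantizes to the fricative [z]. /t/ is a stop between vowels /i/ and /e/, so it spirantizes to the fricative [s]. /k/ is a stop between vowels /e/ and /o/, so it spirantizes to the fricative [x]. /dubegajiditekough/ → duvegajizisexough.
Rule 4 (final cluster simplification): /h/ is the second consonant of a word-final cluster /gh/, so it deletes. /duvegajizisexough/ → duvegajizisexoug.

duvegajizisexoug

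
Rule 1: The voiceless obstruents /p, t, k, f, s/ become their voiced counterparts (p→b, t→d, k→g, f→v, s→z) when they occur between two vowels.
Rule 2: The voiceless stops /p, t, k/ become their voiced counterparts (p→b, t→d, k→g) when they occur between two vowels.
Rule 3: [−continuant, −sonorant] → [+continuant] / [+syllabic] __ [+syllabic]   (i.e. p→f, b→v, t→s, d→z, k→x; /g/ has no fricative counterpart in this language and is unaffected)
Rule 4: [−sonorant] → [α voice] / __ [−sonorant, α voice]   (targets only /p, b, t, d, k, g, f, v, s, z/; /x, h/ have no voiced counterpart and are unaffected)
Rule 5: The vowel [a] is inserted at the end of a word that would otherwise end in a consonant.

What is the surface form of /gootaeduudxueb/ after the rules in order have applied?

goozaezuutxueba

Rule 1 (intervocalic voicing): /t/ is a voiceless obstruent between vowels /o/ and /a/, so it voices to [d]. /gootaeduudxueb/ → goodaeduudxueb.
Rule 2 (intervocalic voicing): no segment meets the environment; /goodaeduudxueb/ is unchanged.
Rule 3 (intervocalic spirantization): /d/ is a stop between vowels /o/ and /a/, so it spirantizes to the fricative [z]. /d/ is a stop between vowels /e/ and /u/, so it spirantizes to the fricative [z]. /goodaeduudxueb/ → goozaezuudxueb.
Rule 4 (regressive voicing assimilation): /d/ precedes the voiceless obstruent /x/, so it devoices to [t] by assimilation. /goozaezuudxueb/ → goozaezuutxueb.
Rule 5 (final a-epenthesis): the form ends in the consonant /b/, so [a] is inserted word-finally. /goozaezuutxueb/ → goozaezuutxueba.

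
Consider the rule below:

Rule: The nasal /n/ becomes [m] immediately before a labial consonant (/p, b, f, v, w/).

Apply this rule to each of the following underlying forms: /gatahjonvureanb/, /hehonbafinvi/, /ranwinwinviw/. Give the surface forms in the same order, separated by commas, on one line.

/gatahjonvureanb/: /n/ precedes the labial consonant /v/, so it assimilates in place to [m]. /n/ precedes the labial consonant /b/, so it assimilates in place to [m]. → [gatahjomvureamb].
/hehonbafinvi/: /n/ precedes the labial consonant /b/, so it assimilates in place to [m]. /n/ precedes the labial consonant /v/, so it assimilates in place to [m]. → [hehombafimvi].
/ranwinwinviw/: /n/ precedes the labial consonant /w/, so it assimilates in place to [m]. /n/ precedes the labial consonant /w/, so it assimilates in place to [m]. /n/ precedes the labial consonant /v/, so it assimilates in place to [m]. → [ramwimwimviw].

gatahjomvureamb, hehombafimvi, ramwimwimviw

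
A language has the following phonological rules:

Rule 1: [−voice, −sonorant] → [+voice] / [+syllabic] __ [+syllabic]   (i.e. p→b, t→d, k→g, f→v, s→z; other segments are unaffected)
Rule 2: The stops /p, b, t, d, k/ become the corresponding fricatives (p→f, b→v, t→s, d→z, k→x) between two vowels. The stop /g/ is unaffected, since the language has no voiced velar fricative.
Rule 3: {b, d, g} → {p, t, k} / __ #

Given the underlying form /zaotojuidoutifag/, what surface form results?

Rule 1 (intervocalic voicing): /t/ is a voiceless obstruent between vowels /o/ and /o/, so it voices to [d]. /t/ is a voiceless obstruent between vowels /u/ and /i/, so it voices to [d]. /f/ is a voiceless obstruent between vowels /i/ and /a/, so it voices to [v]. /zaotojuidoutifag/ → zaodojuidoudivag.
Rule 2 (intervocalic spirantization): /d/ is a stop between vowels /o/ and /o/, so it spirantizes to the fricative [z]. /d/ is a stop between vowels /i/ and /o/, so it spirantizes to the fricative [z]. /d/ is a stop between vowels /u/ and /i/, so it spirantizes to the fricative [z]. /zaodojuidoudivag/ → zaozojuizouzivag.
Rule 3 (final devoicing): /g/ is a voiced stop in word-final position, so it devoices to [k]. /zaozojuizouzivag/ → zaozojuizouzivak.

zaozojuizouzivak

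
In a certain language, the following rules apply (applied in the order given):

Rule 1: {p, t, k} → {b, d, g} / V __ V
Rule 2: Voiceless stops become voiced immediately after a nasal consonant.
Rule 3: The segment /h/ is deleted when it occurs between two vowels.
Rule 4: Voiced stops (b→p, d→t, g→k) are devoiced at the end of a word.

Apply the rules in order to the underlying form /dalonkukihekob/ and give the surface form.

dalongugiegop

Rule 1 (intervocalic voicing): /k/ is a voiceless stop between vowels /u/ and /i/, so it voices to [g]. /k/ is a voiceless stop between vowels /e/ and /o/, so it voices to [g]. /dalonkukihekob/ → dalonkugihegob.
Rule 2 (post-nasal voicing): /k/ is a voiceless stop immediately after the nasal /n/, so it voices to [g]. /dalonkugihegob/ → dalongugihegob.
Rule 3 (intervocalic h-deletion): /h/ occurs between vowels /i/ and /e/, so it deletes. /dalongugihegob/ → dalongugiegob.
Rule 4 (final devoicing): /b/ is a voiced stop in word-final position, so it devoices to [p]. /dalongugiegob/ → dalongugiegop.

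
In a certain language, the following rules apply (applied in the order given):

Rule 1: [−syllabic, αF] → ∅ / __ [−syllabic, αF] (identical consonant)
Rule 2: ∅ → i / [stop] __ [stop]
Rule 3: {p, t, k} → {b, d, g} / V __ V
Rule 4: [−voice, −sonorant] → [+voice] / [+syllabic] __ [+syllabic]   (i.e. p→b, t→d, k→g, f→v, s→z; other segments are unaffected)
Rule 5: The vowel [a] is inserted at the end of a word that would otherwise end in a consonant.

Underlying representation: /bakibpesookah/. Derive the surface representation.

Rule 1 (degemination): no segment meets the environment; /bakibpesookah/ is unchanged.
Rule 2 (stop-cluster i-epenthesis): /b/ and /p/ form a stop–stop cluster, so [i] is inserted between them. /bakibpesookah/ → bakibipesookah.
Rule 3 (intervocalic voicing): /k/ is a voiceless stop between vowels /a/ and /i/, so it voices to [g]. /p/ is a voiceless stop between vowels /i/ and /e/, so it voices to [b]. /k/ is a voiceless stop between vowels /o/ and /a/, so it voices to [g]. /bakibipesookah/ → bagibibesoogah.
Rule 4 (intervocalic voicing): /s/ is a voiceless obstruent between vowels /e/ and /o/, so it voices to [z]. /bagibibesoogah/ → bagibibezoogah.
Rule 5 (final a-epenthesis): the form ends in the consonant /h/, so [a] is inserted word-finally. /bagibibezoogah/ → bagibibezoogaha.

bagibibezoogaha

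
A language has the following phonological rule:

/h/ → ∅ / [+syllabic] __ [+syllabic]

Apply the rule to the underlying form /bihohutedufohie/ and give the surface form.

/h/ occurs between vowels /i/ and /o/, so it deletes.
/h/ occurs between vowels /o/ and /u/, so it deletes.
/h/ occurs between vowels /o/ and /i/, so it deletes.
Surface form: [bioutedufoie].

bioutedufoie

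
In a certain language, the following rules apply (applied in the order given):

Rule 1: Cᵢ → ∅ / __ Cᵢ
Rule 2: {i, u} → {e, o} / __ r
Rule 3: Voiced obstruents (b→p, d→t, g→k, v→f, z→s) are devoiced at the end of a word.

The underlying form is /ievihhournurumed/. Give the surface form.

ievihoornorumet

Rule 1 (degemination): /hh/ is a geminate; the first /h/ deletes. /ievihhournurumed/ → ievihournurumed.
Rule 2 (pre-rhotic lowering): /u/ is a high vowel immediately before /r/, so it lowers to [o]. /u/ is a high vowel immediately before /r/, so it lowers to [o]. /ievihournurumed/ → ievihoornorumed.
Rule 3 (final devoicing): /d/ is a voiced obstruent in word-final position, so it devoices to [t]. /ievihoornorumed/ → ievihoornorumet.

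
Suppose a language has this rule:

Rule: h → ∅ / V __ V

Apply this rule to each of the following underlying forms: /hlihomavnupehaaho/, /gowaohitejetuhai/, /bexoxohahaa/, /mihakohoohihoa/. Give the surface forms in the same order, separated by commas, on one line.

hliomavnupeaao, gowaoitejetuai, bexoxoaaa, miakoooioa

/hlihomavnupehaaho/: /h/ occurs between vowels /i/ and /o/, so it deletes. /h/ occurs between vowels /e/ and /a/, so it deletes. /h/ occurs between vowels /a/ and /o/, so it deletes. → [hliomavnupeaao].
/gowaohitejetuhai/: /h/ occurs between vowels /o/ and /i/, so it deletes. /h/ occurs between vowels /u/ and /a/, so it deletes. → [gowaoitejetuai].
/bexoxohahaa/: /h/ occurs between vowels /o/ and /a/, so it deletes. /h/ occurs between vowels /a/ and /a/, so it deletes. → [bexoxoaaa].
/mihakohoohihoa/: /h/ occurs between vowels /i/ and /a/, so it deletes. /h/ occurs between vowels /o/ and /o/, so it deletes. /h/ occurs between vowels /o/ and /i/, so it deletes. /h/ occurs between vowels /i/ and /o/, so it deletes. → [miakoooioa].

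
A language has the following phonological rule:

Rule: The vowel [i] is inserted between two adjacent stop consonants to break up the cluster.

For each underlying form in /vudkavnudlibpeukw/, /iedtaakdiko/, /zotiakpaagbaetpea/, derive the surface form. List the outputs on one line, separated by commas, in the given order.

vudikavnudlibipeukw, ieditaakidiko, zotiakipaagibaetipea

/vudkavnudlibpeukw/: /d/ and /k/ form a stop–stop cluster, so [i] is inserted between them. /b/ and /p/ form a stop–stop cluster, so [i] is inserted between them. → [vudikavnudlibipeukw].
/iedtaakdiko/: /d/ and /t/ form a stop–stop cluster, so [i] is inserted between them. /k/ and /d/ form a stop–stop cluster, so [i] is inserted between them. → [ieditaakidiko].
/zotiakpaagbaetpea/: /k/ and /p/ form a stop–stop cluster, so [i] is inserted between them. /g/ and /b/ form a stop–stop cluster, so [i] is inserted between them. /t/ and /p/ form a stop–stop cluster, so [i] is inserted between them. → [zotiakipaagibaetipea].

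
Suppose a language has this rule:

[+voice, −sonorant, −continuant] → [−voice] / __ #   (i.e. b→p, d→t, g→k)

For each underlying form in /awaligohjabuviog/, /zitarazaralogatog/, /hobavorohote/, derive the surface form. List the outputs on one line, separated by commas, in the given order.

/awaligohjabuviog/: /g/ is a voiced stop in word-final position, so it devoices to [k]. → [awaligohjabuviok].
/zitarazaralogatog/: /g/ is a voiced stop in word-final position, so it devoices to [k]. → [zitarazaralogatok].
/hobavorohote/: the rule's environment is not met; surfaces unchanged as [hobavorohote].

awaligohjabuviok, zitarazaralogatok, hobavorohote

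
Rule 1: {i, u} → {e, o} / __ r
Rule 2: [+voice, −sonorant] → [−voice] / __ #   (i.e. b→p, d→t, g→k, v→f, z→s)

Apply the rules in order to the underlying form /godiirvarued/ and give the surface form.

godiervaruet

Rule 1 (pre-rhotic lowering): /i/ is a high vowel immediately before /r/, so it lowers to [e]. /godiirvarued/ → godiervarued.
Rule 2 (final devoicing): /d/ is a voiced obstruent in word-final position, so it devoices to [t]. /godiervarued/ → godiervaruet.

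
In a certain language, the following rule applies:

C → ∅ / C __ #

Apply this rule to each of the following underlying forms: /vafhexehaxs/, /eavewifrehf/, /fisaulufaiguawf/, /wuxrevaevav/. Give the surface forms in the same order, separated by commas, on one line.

/vafhexehaxs/: /s/ is the second consonant of a word-final cluster /xs/, so it deletes. → [vafhexehax].
/eavewifrehf/: /f/ is the second consonant of a word-final cluster /hf/, so it deletes. → [eavewifreh].
/fisaulufaiguawf/: /f/ is the second consonant of a word-final cluster /wf/, so it deletes. → [fisaulufaiguaw].
/wuxrevaevav/: the rule's environment is not met; surfaces unchanged as [wuxrevaevav].

vafhexehax, eavewifreh, fisaulufaiguaw, wuxrevaevav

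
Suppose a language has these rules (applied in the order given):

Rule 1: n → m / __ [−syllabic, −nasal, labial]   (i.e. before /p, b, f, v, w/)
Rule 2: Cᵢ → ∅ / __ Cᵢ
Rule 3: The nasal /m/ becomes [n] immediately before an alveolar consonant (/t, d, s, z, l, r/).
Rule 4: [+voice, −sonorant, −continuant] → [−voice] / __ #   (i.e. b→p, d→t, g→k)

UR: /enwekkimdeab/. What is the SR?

emwekindeap

Rule 1 (nasal place assimilation): /n/ precedes the labial consonant /w/, so it assimilates in place to [m]. /enwekkimdeab/ → emwekkimdeab.
Rule 2 (degemination): /kk/ is a geminate; the first /k/ deletes. /emwekkimdeab/ → emwekimdeab.
Rule 3 (nasal place assimilation): /m/ precedes the alveolar consonant /d/, so it assimilates in place to [n]. /emwekimdeab/ → emwekindeab.
Rule 4 (final devoicing): /b/ is a voiced stop in word-final position, so it devoices to [p]. /emwekindeab/ → emwekindeap.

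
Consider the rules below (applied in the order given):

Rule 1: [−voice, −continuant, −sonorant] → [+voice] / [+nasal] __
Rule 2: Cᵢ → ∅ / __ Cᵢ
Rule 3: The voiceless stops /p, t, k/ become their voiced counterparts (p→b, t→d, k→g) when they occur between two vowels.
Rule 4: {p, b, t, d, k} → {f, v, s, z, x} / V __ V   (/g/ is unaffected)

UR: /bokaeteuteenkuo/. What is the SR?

bogaezeuzeenguo

Rule 1 (post-nasal voicing): /k/ is a voiceless stop immediately after the nasal /n/, so it voices to [g]. /bokaeteuteenkuo/ → bokaeteuteenguo.
Rule 2 (degemination): no segment meets the environment; /bokaeteuteenguo/ is unchanged.
Rule 3 (intervocalic voicing): /k/ is a voiceless stop between vowels /o/ and /a/, so it voices to [g]. /t/ is a voiceless stop between vowels /e/ and /e/, so it voices to [d]. /t/ is a voiceless stop between vowels /u/ and /e/, so it voices to [d]. /bokaeteuteenguo/ → bogaedeudeenguo.
Rule 4 (intervocalic spirantization): /d/ is a stop between vowels /e/ and /e/, so it spirantizes to the fricative [z]. /d/ is a stop between vowels /u/ and /e/, so it spirantizes to the fricative [z]. /bogaedeudeenguo/ → bogaezeuzeenguo.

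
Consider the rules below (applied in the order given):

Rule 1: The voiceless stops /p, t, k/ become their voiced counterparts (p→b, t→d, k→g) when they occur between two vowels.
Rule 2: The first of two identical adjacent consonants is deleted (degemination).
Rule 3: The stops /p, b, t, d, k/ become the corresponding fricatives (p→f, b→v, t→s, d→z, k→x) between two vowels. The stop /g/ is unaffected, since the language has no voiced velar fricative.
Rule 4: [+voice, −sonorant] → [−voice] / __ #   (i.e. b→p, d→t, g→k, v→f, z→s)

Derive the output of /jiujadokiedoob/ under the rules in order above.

Rule 1 (intervocalic voicing): /k/ is a voiceless stop between vowels /o/ and /i/, so it voices to [g]. /jiujadokiedoob/ → jiujadogiedoob.
Rule 2 (degemination): no segment meets the environment; /jiujadogiedoob/ is unchanged.
Rule 3 (intervocalic spirantization): /d/ is a stop between vowels /a/ and /o/, so it spirantizes to the fricative [z]. /d/ is a stop between vowels /e/ and /o/, so it spirantizes to the fricative [z]. /jiujadogiedoob/ → jiujazogiezoob.
Rule 4 (final devoicing): /b/ is a voiced obstruent in word-final position, so it devoices to [p]. /jiujazogiezoob/ → jiujazogiezoop.

jiujazogiezoop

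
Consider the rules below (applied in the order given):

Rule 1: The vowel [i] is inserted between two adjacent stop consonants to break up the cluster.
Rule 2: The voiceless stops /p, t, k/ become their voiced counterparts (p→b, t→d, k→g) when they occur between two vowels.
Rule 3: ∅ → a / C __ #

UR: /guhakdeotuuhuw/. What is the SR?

guhagideoduuhuwa

Rule 1 (stop-cluster i-epenthesis): /k/ and /d/ form a stop–stop cluster, so [i] is inserted between them. /guhakdeotuuhuw/ → guhakideotuuhuw.
Rule 2 (intervocalic voicing): /k/ is a voiceless stop between vowels /a/ and /i/, so it voices to [g]. /t/ is a voiceless stop between vowels /o/ and /u/, so it voices to [d]. /guhakideotuuhuw/ → guhagideoduuhuw.
Rule 3 (final a-epenthesis): the form ends in the consonant /w/, so [a] is inserted word-finally. /guhagideoduuhuw/ → guhagideoduuhuwa.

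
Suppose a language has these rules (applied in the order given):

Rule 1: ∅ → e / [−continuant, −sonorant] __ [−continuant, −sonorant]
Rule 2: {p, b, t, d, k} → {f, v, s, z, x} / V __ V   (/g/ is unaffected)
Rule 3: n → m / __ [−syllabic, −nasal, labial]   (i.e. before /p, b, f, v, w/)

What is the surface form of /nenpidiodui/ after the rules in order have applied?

nempiziozui

Rule 1 (stop-cluster e-epenthesis): no segment meets the environment; /nenpidiodui/ is unchanged.
Rule 2 (intervocalic spirantization): /d/ is a stop between vowels /i/ and /i/, so it spirantizes to the fricative [z]. /d/ is a stop between vowels /o/ and /u/, so it spirantizes to the fricative [z]. /nenpidiodui/ → nenpiziozui.
Rule 3 (nasal place assimilation): /n/ precedes the labial consonant /p/, so it assimilates in place to [m]. /nenpiziozui/ → nempiziozui.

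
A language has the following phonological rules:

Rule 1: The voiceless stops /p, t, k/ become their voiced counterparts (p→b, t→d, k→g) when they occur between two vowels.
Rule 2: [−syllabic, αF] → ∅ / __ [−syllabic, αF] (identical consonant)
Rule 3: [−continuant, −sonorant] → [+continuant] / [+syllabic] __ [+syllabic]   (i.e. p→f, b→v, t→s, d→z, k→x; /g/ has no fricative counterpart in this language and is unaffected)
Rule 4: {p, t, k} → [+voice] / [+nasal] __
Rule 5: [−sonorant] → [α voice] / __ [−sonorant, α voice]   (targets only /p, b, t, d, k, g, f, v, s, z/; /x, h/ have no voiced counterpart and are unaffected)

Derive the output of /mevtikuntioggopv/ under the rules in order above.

meftigundiogobv

Rule 1 (intervocalic voicing): /k/ is a voiceless stop between vowels /i/ and /u/, so it voices to [g]. /mevtikuntioggopv/ → mevtiguntioggopv.
Rule 2 (degemination): /gg/ is a geminate; the first /g/ deletes. /mevtiguntioggopv/ → mevtiguntiogopv.
Rule 3 (intervocalic spirantization): no segment meets the environment; /mevtiguntiogopv/ is unchanged.
Rule 4 (post-nasal voicing): /t/ is a voiceless stop immediately after the nasal /n/, so it voices to [d]. /mevtiguntiogopv/ → mevtigundiogopv.
Rule 5 (regressive voicing assimilation): /v/ precedes the voiceless obstruent /t/, so it devoices to [f] by assimilation. /p/ precedes the voiced obstruent /v/, so it voices to [b] by assimilation. /mevtigundiogopv/ → meftigundiogobv.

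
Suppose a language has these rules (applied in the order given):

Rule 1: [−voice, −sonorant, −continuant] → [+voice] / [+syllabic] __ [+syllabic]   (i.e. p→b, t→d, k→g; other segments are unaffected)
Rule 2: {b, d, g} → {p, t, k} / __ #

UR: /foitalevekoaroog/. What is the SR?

foidalevegoarook

Rule 1 (intervocalic voicing): /t/ is a voiceless stop between vowels /i/ and /a/, so it voices to [d]. /k/ is a voiceless stop between vowels /e/ and /o/, so it voices to [g]. /foitalevekoaroog/ → foidalevegoaroog.
Rule 2 (final devoicing): /g/ is a voiced stop in word-final position, so it devoices to [k]. /foidalevegoaroog/ → foidalevegoarook.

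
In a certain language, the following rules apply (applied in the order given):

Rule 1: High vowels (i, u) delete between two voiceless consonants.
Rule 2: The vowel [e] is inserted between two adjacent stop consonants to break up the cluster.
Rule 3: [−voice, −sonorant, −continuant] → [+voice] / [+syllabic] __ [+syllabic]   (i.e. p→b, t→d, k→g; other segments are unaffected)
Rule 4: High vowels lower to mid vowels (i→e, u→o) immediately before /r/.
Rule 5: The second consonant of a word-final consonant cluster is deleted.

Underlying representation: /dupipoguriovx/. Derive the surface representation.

Rule 1 (high vowel syncope): /i/ is a high vowel flanked by voiceless consonants /p/ and /p/, so it deletes. /dupipoguriovx/ → duppoguriovx.
Rule 2 (stop-cluster e-epenthesis): /p/ and /p/ form a stop–stop cluster, so [e] is inserted between them. /duppoguriovx/ → dupepoguriovx.
Rule 3 (intervocalic voicing): /p/ is a voiceless stop between vowels /u/ and /e/, so it voices to [b]. /p/ is a voiceless stop between vowels /e/ and /o/, so it voices to [b]. /dupepoguriovx/ → dubeboguriovx.
Rule 4 (pre-rhotic lowering): /u/ is a high vowel immediately before /r/, so it lowers to [o]. /dubeboguriovx/ → dubebogoriovx.
Rule 5 (final cluster simplification): /x/ is the second consonant of a word-final cluster /vx/, so it deletes. /dubebogoriovx/ → dubebogoriov.

dubebogoriov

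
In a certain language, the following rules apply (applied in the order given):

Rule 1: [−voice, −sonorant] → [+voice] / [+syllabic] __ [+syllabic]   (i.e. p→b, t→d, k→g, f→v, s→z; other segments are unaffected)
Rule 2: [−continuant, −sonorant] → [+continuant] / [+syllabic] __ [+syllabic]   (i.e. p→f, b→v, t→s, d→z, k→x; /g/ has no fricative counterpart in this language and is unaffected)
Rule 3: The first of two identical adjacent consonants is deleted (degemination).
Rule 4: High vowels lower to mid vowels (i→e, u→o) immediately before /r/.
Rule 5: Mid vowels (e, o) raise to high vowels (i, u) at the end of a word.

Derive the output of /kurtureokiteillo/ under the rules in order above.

kortoreogizeilu

Rule 1 (intervocalic voicing): /k/ is a voiceless obstruent between vowels /o/ and /i/, so it voices to [g]. /t/ is a voiceless obstruent between vowels /i/ and /e/, so it voices to [d]. /kurtureokiteillo/ → kurtureogideillo.
Rule 2 (intervocalic spirantization): /d/ is a stop between vowels /i/ and /e/, so it spirantizes to the fricative [z]. /kurtureogideillo/ → kurtureogizeillo.
Rule 3 (degemination): /ll/ is a geminate; the first /l/ deletes. /kurtureogizeillo/ → kurtureogizeilo.
Rule 4 (pre-rhotic lowering): /u/ is a high vowel immediately before /r/, so it lowers to [o]. /u/ is a high vowel immediately before /r/, so it lowers to [o]. /kurtureogizeilo/ → kortoreogizeilo.
Rule 5 (final vowel raising): /o/ is a mid vowel in word-final position, so it raises to [u]. /kortoreogizeilo/ → kortoreogizeilu.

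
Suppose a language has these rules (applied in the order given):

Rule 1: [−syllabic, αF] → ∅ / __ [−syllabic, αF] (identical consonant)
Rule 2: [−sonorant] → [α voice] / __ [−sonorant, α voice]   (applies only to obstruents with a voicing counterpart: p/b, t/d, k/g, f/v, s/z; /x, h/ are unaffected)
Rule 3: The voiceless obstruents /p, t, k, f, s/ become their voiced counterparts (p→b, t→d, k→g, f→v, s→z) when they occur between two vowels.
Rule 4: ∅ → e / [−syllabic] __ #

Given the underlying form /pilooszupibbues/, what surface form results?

Rule 1 (degemination): /bb/ is a geminate; the first /b/ deletes. /pilooszupibbues/ → pilooszupibues.
Rule 2 (regressive voicing assimilation): /s/ precedes the voiced obstruent /z/, so it voices to [z] by assimilation. /pilooszupibues/ → piloozzupibues.
Rule 3 (intervocalic voicing): /p/ is a voiceless obstruent between vowels /u/ and /i/, so it voices to [b]. /piloozzupibues/ → piloozzubibues.
Rule 4 (final e-epenthesis): the form ends in the consonant /s/, so [e] is inserted word-finally. /piloozzubibues/ → piloozzubibuese.

piloozzubibuese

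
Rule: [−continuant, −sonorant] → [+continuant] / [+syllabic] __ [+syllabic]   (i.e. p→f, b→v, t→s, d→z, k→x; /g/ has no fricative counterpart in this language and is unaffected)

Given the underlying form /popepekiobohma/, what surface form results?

pofefexiovohma

/p/ is a stop between vowels /o/ and /e/, so it spirantizes to the fricative [f].
/p/ is a stop between vowels /e/ and /e/, so it spirantizes to the fricative [f].
/k/ is a stop between vowels /e/ and /i/, so it spirantizes to the fricative [x].
/b/ is a stop between vowels /o/ and /o/, so it spirantizes to the fricative [v].
The other instance of /p/ does not occur in the required environment and remains unchanged.
Surface form: [pofefexiovohma].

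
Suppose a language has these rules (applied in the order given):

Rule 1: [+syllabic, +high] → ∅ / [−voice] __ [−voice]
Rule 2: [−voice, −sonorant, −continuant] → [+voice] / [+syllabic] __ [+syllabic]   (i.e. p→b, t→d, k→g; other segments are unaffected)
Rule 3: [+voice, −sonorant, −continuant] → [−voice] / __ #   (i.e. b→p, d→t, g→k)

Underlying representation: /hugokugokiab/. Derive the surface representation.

hugogugogiap

Rule 1 (high vowel syncope): no segment meets the environment; /hugokugokiab/ is unchanged.
Rule 2 (intervocalic voicing): /k/ is a voiceless stop between vowels /o/ and /u/, so it voices to [g]. /k/ is a voiceless stop between vowels /o/ and /i/, so it voices to [g]. /hugokugokiab/ → hugogugogiab.
Rule 3 (final devoicing): /b/ is a voiced stop in word-final position, so it devoices to [p]. /hugogugogiab/ → hugogugogiap.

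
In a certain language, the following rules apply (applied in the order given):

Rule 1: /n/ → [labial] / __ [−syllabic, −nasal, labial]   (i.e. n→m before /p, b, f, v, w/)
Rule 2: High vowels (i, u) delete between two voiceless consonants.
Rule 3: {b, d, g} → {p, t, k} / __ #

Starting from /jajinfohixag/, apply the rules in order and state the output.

Rule 1 (nasal place assimilation): /n/ precedes the labial consonant /f/, so it assimilates in place to [m]. /jajinfohixag/ → jajimfohixag.
Rule 2 (high vowel syncope): /i/ is a high vowel flanked by voiceless consonants /h/ and /x/, so it deletes. /jajimfohixag/ → jajimfohxag.
Rule 3 (final devoicing): /g/ is a voiced stop in word-final position, so it devoices to [k]. /jajimfohxag/ → jajimfohxak.

jajimfohxak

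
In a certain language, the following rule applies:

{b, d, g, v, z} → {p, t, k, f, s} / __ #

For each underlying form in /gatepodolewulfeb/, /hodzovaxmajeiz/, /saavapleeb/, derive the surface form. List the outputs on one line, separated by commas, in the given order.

/gatepodolewulfeb/: /b/ is a voiced obstruent in word-final position, so it devoices to [p]. → [gatepodolewulfep].
/hodzovaxmajeiz/: /z/ is a voiced obstruent in word-final position, so it devoices to [s]. → [hodzovaxmajeis].
/saavapleeb/: /b/ is a voiced obstruent in word-final position, so it devoices to [p]. → [saavapleep].

gatepodolewulfep, hodzovaxmajeis, saavapleep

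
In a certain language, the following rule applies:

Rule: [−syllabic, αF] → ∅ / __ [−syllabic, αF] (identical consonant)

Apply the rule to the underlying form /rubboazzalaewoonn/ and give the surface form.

/bb/ is a geminate; the first /b/ deletes.
/zz/ is a geminate; the first /z/ deletes.
/nn/ is a geminate; the first /n/ deletes.
The other instances of /r/, /b/, /z/, /l/, /w/, /n/ do not occur in the required environment and remain unchanged.
Surface form: [ruboazalaewoon].

ruboazalaewoon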